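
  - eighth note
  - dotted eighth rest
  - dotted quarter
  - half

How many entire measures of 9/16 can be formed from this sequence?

2

One bar of 9/16 = 9 sixteenth notes.
Express everything in sixteenth notes: eighth note = 2; dotted eighth rest = 3; dotted quarter = 6; half = 8.
Sum: 2 + 3 + 6 + 8 = 19.
19 ÷ 9 = 2 complete bars with 1 left over.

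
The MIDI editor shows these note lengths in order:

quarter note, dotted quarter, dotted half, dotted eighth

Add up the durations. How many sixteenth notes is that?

Express everything in sixteenth notes: quarter note = 4; dotted quarter = 6; dotted half = 12; dotted eighth = 3.
Altogether 4 + 6 + 12 + 3 = 25 sixteenth notes.

25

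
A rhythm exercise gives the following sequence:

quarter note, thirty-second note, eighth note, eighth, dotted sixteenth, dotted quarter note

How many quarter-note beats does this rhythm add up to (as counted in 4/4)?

4

One quarter-note beat = 8 thirty-second notes.
Express everything in thirty-second notes: quarter note = 8; thirty-second note = 1; eighth note = 4; eighth = 4; dotted sixteenth = 3; dotted quarter note = 12.
Total: 8 + 1 + 4 + 4 + 3 + 12 = 32.
32 ÷ 8 = 4 beats.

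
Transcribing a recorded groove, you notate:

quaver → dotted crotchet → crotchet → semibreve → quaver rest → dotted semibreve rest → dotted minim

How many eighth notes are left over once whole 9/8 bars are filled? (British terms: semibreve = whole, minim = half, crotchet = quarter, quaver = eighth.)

6

One bar of 9/8 = 9 eighth notes.
Convert each value to eighth notes: quaver = 1; dotted crotchet = 3; crotchet = 2; semibreve = 8; quaver rest = 1; dotted semibreve rest = 12; dotted minim = 6.
Adding: 1 + 3 + 2 + 8 + 1 + 12 + 6 = 33.
33 ÷ 9 = 3 complete bars with 6 eighth notes remaining.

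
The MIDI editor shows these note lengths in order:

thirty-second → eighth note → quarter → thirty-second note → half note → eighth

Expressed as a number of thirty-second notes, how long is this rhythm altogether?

34

Each duration in thirty-second notes: thirty-second = 1; eighth note = 4; quarter = 8; thirty-second note = 1; half note = 16; eighth = 4.
Sum: 1 + 4 + 8 + 1 + 16 + 4 = 34 thirty-second notes.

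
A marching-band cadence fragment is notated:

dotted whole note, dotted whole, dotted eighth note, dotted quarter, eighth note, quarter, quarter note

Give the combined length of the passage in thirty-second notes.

134

Working in thirty-second notes: dotted whole note = 48; dotted whole = 48; dotted eighth note = 6; dotted quarter = 12; eighth note = 4; quarter = 8; quarter note = 8.
Adding: 48 + 48 + 6 + 12 + 4 + 8 + 8 = 134 thirty-second notes.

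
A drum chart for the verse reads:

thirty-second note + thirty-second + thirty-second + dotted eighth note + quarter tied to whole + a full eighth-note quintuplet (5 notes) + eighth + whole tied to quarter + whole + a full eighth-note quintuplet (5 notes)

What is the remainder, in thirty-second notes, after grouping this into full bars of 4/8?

13

One bar of 4/8 = 16 thirty-second notes.
Convert each value to thirty-second notes: thirty-second note = 1; thirty-second = 1; thirty-second = 1; dotted eighth note = 6; quarter tied to whole (quarter + whole) = 40; a full eighth-note quintuplet (5 notes) (five quintuplet eighths span one half) = 16; eighth = 4; whole tied to quarter (whole + quarter) = 40; whole = 32; a full eighth-note quintuplet (5 notes) (five quintuplet eighths span one half) = 16.
Total: 1 + 1 + 1 + 6 + 40 + 16 + 4 + 40 + 32 + 16 = 157.
157 ÷ 16 = 9 complete bars with 13 thirty-second notes remaining.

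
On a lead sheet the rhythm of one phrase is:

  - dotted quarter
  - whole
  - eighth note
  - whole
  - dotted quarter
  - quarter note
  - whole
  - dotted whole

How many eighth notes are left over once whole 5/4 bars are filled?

One bar of 5/4 = 10 eighth notes.
In eighth notes: dotted quarter = 3; whole = 8; eighth note = 1; whole = 8; dotted quarter = 3; quarter note = 2; whole = 8; dotted whole = 12.
Altogether 3 + 8 + 1 + 8 + 3 + 2 + 8 + 12 = 45.
45 ÷ 10 = 4 complete bars with 5 eighth notes remaining.

5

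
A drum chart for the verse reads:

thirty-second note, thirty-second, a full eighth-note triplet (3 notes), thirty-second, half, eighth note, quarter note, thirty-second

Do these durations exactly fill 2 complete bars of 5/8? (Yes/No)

Yes

One bar of 5/8 = 20 thirty-second notes, so 2 bars = 40.
Convert each value to thirty-second notes: thirty-second note = 1; thirty-second = 1; a full eighth-note triplet (3 notes) (three triplet eighths span one quarter) = 8; thirty-second = 1; half = 16; eighth note = 4; quarter note = 8; thirty-second = 1.
Sum: 1 + 1 + 8 + 1 + 16 + 4 + 8 + 1 = 40.
40 equals 40, so the answer is Yes.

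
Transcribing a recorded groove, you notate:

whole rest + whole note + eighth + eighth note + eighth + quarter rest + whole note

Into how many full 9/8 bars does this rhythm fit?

One bar of 9/8 = 9 eighth notes.
In eighth notes: whole rest = 8; whole note = 8; eighth = 1; eighth note = 1; eighth = 1; quarter rest = 2; whole note = 8.
Sum: 8 + 8 + 1 + 1 + 1 + 2 + 8 = 29.
29 ÷ 9 = 3 complete bars with 2 left over.

3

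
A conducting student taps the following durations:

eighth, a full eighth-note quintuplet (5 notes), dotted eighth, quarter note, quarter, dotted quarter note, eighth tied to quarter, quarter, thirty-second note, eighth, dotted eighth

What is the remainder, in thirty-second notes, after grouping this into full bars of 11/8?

One bar of 11/8 = 44 thirty-second notes.
Each duration in thirty-second notes: eighth = 4; a full eighth-note quintuplet (5 notes) (five quintuplet eighths span one half) = 16; dotted eighth = 6; quarter note = 8; quarter = 8; dotted quarter note = 12; eighth tied to quarter (eighth + quarter) = 12; quarter = 8; thirty-second note = 1; eighth = 4; dotted eighth = 6.
Sum: 4 + 16 + 6 + 8 + 8 + 12 + 12 + 8 + 1 + 4 + 6 = 85.
85 ÷ 44 = 1 complete bar with 41 thirty-second notes remaining.

41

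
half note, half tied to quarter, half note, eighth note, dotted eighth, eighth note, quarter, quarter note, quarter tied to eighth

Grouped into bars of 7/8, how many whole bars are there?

3

One bar of 7/8 = 14 sixteenth notes.
Convert each value to sixteenth notes: half note = 8; half tied to quarter (half + quarter) = 12; half note = 8; eighth note = 2; dotted eighth = 3; eighth note = 2; quarter = 4; quarter note = 4; quarter tied to eighth (quarter + eighth) = 6.
Sum: 8 + 12 + 8 + 2 + 3 + 2 + 4 + 4 + 6 = 49.
49 ÷ 14 = 3 complete bars with 7 left over.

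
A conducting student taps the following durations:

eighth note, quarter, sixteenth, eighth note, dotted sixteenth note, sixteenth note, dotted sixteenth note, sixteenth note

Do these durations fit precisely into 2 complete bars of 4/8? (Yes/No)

One bar of 4/8 = 16 thirty-second notes, so 2 bars = 32.
In thirty-second notes: eighth note = 4; quarter = 8; sixteenth = 2; eighth note = 4; dotted sixteenth note = 3; sixteenth note = 2; dotted sixteenth note = 3; sixteenth note = 2.
Total: 4 + 8 + 2 + 4 + 3 + 2 + 3 + 2 = 28.
28 falls short of 32, so the answer is No.

No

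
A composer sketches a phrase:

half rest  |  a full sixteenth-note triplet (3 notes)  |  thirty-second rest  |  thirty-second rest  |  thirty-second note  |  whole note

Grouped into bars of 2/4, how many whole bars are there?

One bar of 2/4 = 16 thirty-second notes.
Each duration in thirty-second notes: half rest = 16; a full sixteenth-note triplet (3 notes) (three triplet sixteenths span one eighth) = 4; thirty-second rest = 1; thirty-second rest = 1; thirty-second note = 1; whole note = 32.
Sum: 16 + 4 + 1 + 1 + 1 + 32 = 55.
55 ÷ 16 = 3 complete bars with 7 left over.

3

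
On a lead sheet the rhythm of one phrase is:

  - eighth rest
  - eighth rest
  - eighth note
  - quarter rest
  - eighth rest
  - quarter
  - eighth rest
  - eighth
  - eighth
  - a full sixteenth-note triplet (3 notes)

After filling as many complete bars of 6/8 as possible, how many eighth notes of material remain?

One bar of 6/8 = 6 eighth notes.
Express everything in eighth notes: eighth rest = 1; eighth rest = 1; eighth note = 1; quarter rest = 2; eighth rest = 1; quarter = 2; eighth rest = 1; eighth = 1; eighth = 1; a full sixteenth-note triplet (3 notes) (three triplet sixteenths span one eighth) = 1.
Sum: 1 + 1 + 1 + 2 + 1 + 2 + 1 + 1 + 1 + 1 = 12.
12 ÷ 6 = 2 complete bars with 0 eighth notes remaining.

0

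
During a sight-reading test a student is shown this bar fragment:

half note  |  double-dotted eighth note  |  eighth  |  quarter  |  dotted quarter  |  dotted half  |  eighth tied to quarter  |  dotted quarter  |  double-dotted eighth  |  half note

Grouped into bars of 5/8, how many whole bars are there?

One bar of 5/8 = 20 thirty-second notes.
Express everything in thirty-second notes: half note = 16; double-dotted eighth note = 7; eighth = 4; quarter = 8; dotted quarter = 12; dotted half = 24; eighth tied to quarter (eighth + quarter) = 12; dotted quarter = 12; double-dotted eighth = 7; half note = 16.
Altogether 16 + 7 + 4 + 8 + 12 + 24 + 12 + 12 + 7 + 16 = 118.
118 ÷ 20 = 5 complete bars with 18 left over.

5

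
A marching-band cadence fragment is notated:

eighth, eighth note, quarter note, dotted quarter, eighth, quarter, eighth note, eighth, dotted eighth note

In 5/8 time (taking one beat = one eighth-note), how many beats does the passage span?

One eighth-note beat = 2 sixteenth notes.
Convert each value to sixteenth notes: eighth = 2; eighth note = 2; quarter note = 4; dotted quarter = 6; eighth = 2; quarter = 4; eighth note = 2; eighth = 2; dotted eighth note = 3.
Sum: 2 + 2 + 4 + 6 + 2 + 4 + 2 + 2 + 3 = 27.
27 ÷ 2 = 13.5 beats.

13.5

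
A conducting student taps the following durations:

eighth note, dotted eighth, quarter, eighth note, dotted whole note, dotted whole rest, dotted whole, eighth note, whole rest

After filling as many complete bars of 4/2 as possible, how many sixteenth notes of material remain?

5

One bar of 4/2 = 32 sixteenth notes.
Express everything in sixteenth notes: eighth note = 2; dotted eighth = 3; quarter = 4; eighth note = 2; dotted whole note = 24; dotted whole rest = 24; dotted whole = 24; eighth note = 2; whole rest = 16.
Altogether 2 + 3 + 4 + 2 + 24 + 24 + 24 + 2 + 16 = 101.
101 ÷ 32 = 3 complete bars with 5 sixteenth notes remaining.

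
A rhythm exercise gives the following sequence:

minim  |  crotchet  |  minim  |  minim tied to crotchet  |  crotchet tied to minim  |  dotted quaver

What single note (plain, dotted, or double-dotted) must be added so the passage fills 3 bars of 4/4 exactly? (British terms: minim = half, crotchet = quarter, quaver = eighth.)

sixteenth note

3 bars of 4/4 = 48 sixteenth notes.
Each duration in sixteenth notes: minim = 8; crotchet = 4; minim = 8; minim tied to crotchet (minim + crotchet) = 12; crotchet tied to minim (crotchet + minim) = 12; dotted quaver = 3.
Altogether 8 + 4 + 8 + 12 + 12 + 3 = 47.
Remaining: 48 − 47 = 1 sixteenth note, which is a sixteenth note.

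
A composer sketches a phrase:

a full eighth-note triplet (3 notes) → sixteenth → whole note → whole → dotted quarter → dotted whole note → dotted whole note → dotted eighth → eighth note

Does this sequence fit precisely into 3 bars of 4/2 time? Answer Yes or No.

Yes

One bar of 4/2 = 32 sixteenth notes, so 3 bars = 96.
Working in sixteenth notes: a full eighth-note triplet (3 notes) (three triplet eighths span one quarter) = 4; sixteenth = 1; whole note = 16; whole = 16; dotted quarter = 6; dotted whole note = 24; dotted whole note = 24; dotted eighth = 3; eighth note = 2.
Total: 4 + 1 + 16 + 16 + 6 + 24 + 24 + 3 + 2 = 96.
96 equals 96, so the answer is Yes.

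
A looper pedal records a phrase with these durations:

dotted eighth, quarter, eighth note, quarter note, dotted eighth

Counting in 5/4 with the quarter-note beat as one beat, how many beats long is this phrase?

4

One quarter-note beat = 4 sixteenth notes.
Convert each value to sixteenth notes: dotted eighth = 3; quarter = 4; eighth note = 2; quarter note = 4; dotted eighth = 3.
Altogether 3 + 4 + 2 + 4 + 3 = 16.
16 ÷ 4 = 4 beats.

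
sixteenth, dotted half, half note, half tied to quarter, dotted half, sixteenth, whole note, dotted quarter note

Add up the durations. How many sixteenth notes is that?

68

Working in sixteenth notes: sixteenth = 1; dotted half = 12; half note = 8; half tied to quarter (half + quarter) = 12; dotted half = 12; sixteenth = 1; whole note = 16; dotted quarter note = 6.
Total: 1 + 12 + 8 + 12 + 12 + 1 + 16 + 6 = 68 sixteenth notes.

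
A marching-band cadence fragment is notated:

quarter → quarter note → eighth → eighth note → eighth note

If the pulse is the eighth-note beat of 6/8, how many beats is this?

7

One eighth-note beat = 2 sixteenth notes.
Each duration in sixteenth notes: quarter = 4; quarter note = 4; eighth = 2; eighth note = 2; eighth note = 2.
Sum: 4 + 4 + 2 + 2 + 2 = 14.
14 ÷ 2 = 7 beats.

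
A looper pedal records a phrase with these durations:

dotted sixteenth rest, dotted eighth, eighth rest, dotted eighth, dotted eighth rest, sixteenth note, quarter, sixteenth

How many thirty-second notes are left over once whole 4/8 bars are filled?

5

One bar of 4/8 = 16 thirty-second notes.
Working in thirty-second notes: dotted sixteenth rest = 3; dotted eighth = 6; eighth rest = 4; dotted eighth = 6; dotted eighth rest = 6; sixteenth note = 2; quarter = 8; sixteenth = 2.
Adding: 3 + 6 + 4 + 6 + 6 + 2 + 8 + 2 = 37.
37 ÷ 16 = 2 complete bars with 5 thirty-second notes remaining.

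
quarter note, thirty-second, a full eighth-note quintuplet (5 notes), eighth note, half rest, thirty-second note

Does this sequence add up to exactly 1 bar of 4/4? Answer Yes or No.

No

One bar of 4/4 = 32 thirty-second notes.
In thirty-second notes: quarter note = 8; thirty-second = 1; a full eighth-note quintuplet (5 notes) (five quintuplet eighths span one half) = 16; eighth note = 4; half rest = 16; thirty-second note = 1.
Adding: 8 + 1 + 16 + 4 + 16 + 1 = 46.
46 exceeds 32, so the answer is No.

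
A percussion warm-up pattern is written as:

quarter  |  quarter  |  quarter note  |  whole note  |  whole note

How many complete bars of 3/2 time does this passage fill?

One bar of 3/2 = 6 quarter notes.
Convert each value to quarter notes: quarter = 1; quarter = 1; quarter note = 1; whole note = 4; whole note = 4.
Total: 1 + 1 + 1 + 4 + 4 = 11.
11 ÷ 6 = 1 complete bar with 5 left over.

1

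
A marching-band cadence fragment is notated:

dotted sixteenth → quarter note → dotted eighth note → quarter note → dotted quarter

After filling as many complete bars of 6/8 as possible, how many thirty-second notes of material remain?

One bar of 6/8 = 24 thirty-second notes.
In thirty-second notes: dotted sixteenth = 3; quarter note = 8; dotted eighth note = 6; quarter note = 8; dotted quarter = 12.
Total: 3 + 8 + 6 + 8 + 12 = 37.
37 ÷ 24 = 1 complete bar with 13 thirty-second notes remaining.

13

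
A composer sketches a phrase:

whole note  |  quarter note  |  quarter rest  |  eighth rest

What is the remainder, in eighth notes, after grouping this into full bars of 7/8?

6

One bar of 7/8 = 7 eighth notes.
In eighth notes: whole note = 8; quarter note = 2; quarter rest = 2; eighth rest = 1.
Adding: 8 + 2 + 2 + 1 = 13.
13 ÷ 7 = 1 complete bar with 6 eighth notes remaining.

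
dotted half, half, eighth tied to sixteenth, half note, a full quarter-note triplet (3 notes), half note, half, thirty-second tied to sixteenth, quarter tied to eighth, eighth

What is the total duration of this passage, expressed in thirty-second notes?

129

Each duration in thirty-second notes: dotted half = 24; half = 16; eighth tied to sixteenth (eighth + sixteenth) = 6; half note = 16; a full quarter-note triplet (3 notes) (three triplet quarters span one half) = 16; half note = 16; half = 16; thirty-second tied to sixteenth (thirty-second + sixteenth) = 3; quarter tied to eighth (quarter + eighth) = 12; eighth = 4.
Sum: 24 + 16 + 6 + 16 + 16 + 16 + 16 + 3 + 12 + 4 = 129 thirty-second notes.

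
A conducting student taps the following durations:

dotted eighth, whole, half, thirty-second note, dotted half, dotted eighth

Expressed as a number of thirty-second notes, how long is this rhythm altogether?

85

Convert each value to thirty-second notes: dotted eighth = 6; whole = 32; half = 16; thirty-second note = 1; dotted half = 24; dotted eighth = 6.
Adding: 6 + 32 + 16 + 1 + 24 + 6 = 85 thirty-second notes.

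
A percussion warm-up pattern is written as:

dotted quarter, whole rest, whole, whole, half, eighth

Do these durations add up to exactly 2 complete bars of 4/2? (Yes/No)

Yes

One bar of 4/2 = 16 eighth notes, so 2 bars = 32.
Each duration in eighth notes: dotted quarter = 3; whole rest = 8; whole = 8; whole = 8; half = 4; eighth = 1.
Total: 3 + 8 + 8 + 8 + 4 + 1 = 32.
32 equals 32, so the answer is Yes.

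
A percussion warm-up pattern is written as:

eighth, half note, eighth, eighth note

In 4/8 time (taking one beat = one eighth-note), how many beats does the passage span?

One eighth-note beat = 2 sixteenth notes.
Working in sixteenth notes: eighth = 2; half note = 8; eighth = 2; eighth note = 2.
Sum: 2 + 8 + 2 + 2 = 14.
14 ÷ 2 = 7 beats.

7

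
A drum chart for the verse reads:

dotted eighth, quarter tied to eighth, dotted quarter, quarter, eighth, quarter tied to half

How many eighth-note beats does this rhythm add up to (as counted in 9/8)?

One eighth-note beat = 2 sixteenth notes.
Working in sixteenth notes: dotted eighth = 3; quarter tied to eighth (quarter + eighth) = 6; dotted quarter = 6; quarter = 4; eighth = 2; quarter tied to half (quarter + half) = 12.
Sum: 3 + 6 + 6 + 4 + 2 + 12 = 33.
33 ÷ 2 = 16.5 beats.

16.5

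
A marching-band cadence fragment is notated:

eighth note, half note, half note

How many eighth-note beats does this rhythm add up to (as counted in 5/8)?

9

One eighth-note beat = 2 sixteenth notes.
Working in sixteenth notes: eighth note = 2; half note = 8; half note = 8.
Adding: 2 + 8 + 8 = 18.
18 ÷ 2 = 9 beats.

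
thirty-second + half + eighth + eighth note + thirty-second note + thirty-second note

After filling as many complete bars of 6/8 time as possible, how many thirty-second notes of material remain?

3

One bar of 6/8 = 24 thirty-second notes.
Convert each value to thirty-second notes: thirty-second = 1; half = 16; eighth = 4; eighth note = 4; thirty-second note = 1; thirty-second note = 1.
Sum: 1 + 16 + 4 + 4 + 1 + 1 = 27.
27 ÷ 24 = 1 complete bar with 3 thirty-second notes remaining.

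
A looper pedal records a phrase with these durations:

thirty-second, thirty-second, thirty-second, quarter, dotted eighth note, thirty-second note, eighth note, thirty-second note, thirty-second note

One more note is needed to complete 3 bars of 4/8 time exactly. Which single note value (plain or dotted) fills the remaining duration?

dotted half note

3 bars of 4/8 = 48 thirty-second notes.
Each duration in thirty-second notes: thirty-second = 1; thirty-second = 1; thirty-second = 1; quarter = 8; dotted eighth note = 6; thirty-second note = 1; eighth note = 4; thirty-second note = 1; thirty-second note = 1.
Altogether 1 + 1 + 1 + 8 + 6 + 1 + 4 + 1 + 1 = 24.
Remaining: 48 − 24 = 24 thirty-second notes, which is a dotted half note.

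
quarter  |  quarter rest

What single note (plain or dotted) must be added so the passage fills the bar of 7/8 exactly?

The bar of 7/8 = 7 eighth notes.
In eighth notes: quarter = 2; quarter rest = 2.
Sum: 2 + 2 = 4.
Remaining: 7 − 4 = 3 eighth notes, which is a dotted quarter note.

dotted quarter note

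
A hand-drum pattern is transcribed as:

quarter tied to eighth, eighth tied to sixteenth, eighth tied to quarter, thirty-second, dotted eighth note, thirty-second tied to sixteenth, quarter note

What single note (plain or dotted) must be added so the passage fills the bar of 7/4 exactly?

The bar of 7/4 = 56 thirty-second notes.
In thirty-second notes: quarter tied to eighth (quarter + eighth) = 12; eighth tied to sixteenth (eighth + sixteenth) = 6; eighth tied to quarter (eighth + quarter) = 12; thirty-second = 1; dotted eighth note = 6; thirty-second tied to sixteenth (thirty-second + sixteenth) = 3; quarter note = 8.
Sum: 12 + 6 + 12 + 1 + 6 + 3 + 8 = 48.
Remaining: 56 − 48 = 8 thirty-second notes, which is a quarter note.

quarter note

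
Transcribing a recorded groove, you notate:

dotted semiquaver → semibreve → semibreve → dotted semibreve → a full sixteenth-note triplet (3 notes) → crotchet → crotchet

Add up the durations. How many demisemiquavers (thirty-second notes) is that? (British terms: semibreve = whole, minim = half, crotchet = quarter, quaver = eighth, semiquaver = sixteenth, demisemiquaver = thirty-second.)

Express everything in thirty-second notes: dotted semiquaver = 3; semibreve = 32; semibreve = 32; dotted semibreve = 48; a full sixteenth-note triplet (3 notes) (three triplet sixteenths span one eighth) = 4; crotchet = 8; crotchet = 8.
Altogether 3 + 32 + 32 + 48 + 4 + 8 + 8 = 135 thirty-second notes.

135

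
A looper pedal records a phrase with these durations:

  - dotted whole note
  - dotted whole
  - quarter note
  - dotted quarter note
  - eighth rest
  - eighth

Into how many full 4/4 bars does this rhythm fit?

3

One bar of 4/4 = 8 eighth notes.
In eighth notes: dotted whole note = 12; dotted whole = 12; quarter note = 2; dotted quarter note = 3; eighth rest = 1; eighth = 1.
Sum: 12 + 12 + 2 + 3 + 1 + 1 = 31.
31 ÷ 8 = 3 complete bars with 7 left over.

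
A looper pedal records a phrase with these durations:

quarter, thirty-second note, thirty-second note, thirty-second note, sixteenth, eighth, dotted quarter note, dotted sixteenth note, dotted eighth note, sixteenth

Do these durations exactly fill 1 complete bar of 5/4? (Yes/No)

Yes

One bar of 5/4 = 40 thirty-second notes.
Each duration in thirty-second notes: quarter = 8; thirty-second note = 1; thirty-second note = 1; thirty-second note = 1; sixteenth = 2; eighth = 4; dotted quarter note = 12; dotted sixteenth note = 3; dotted eighth note = 6; sixteenth = 2.
Adding: 8 + 1 + 1 + 1 + 2 + 4 + 12 + 3 + 6 + 2 = 40.
40 equals 40, so the answer is Yes.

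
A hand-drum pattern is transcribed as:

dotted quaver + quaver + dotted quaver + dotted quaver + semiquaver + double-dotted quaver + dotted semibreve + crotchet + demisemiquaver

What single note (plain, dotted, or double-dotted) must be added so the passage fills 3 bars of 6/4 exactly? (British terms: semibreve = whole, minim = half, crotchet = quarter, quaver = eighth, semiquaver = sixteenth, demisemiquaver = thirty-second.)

double-dotted whole note

3 bars of 6/4 = 144 thirty-second notes.
Working in thirty-second notes: dotted quaver = 6; quaver = 4; dotted quaver = 6; dotted quaver = 6; semiquaver = 2; double-dotted quaver = 7; dotted semibreve = 48; crotchet = 8; demisemiquaver = 1.
Altogether 6 + 4 + 6 + 6 + 2 + 7 + 48 + 8 + 1 = 88.
Remaining: 144 − 88 = 56 thirty-second notes, which is a double-dotted whole note.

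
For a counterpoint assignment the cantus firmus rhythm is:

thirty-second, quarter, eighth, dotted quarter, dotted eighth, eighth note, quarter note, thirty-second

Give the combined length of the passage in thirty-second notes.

Working in thirty-second notes: thirty-second = 1; quarter = 8; eighth = 4; dotted quarter = 12; dotted eighth = 6; eighth note = 4; quarter note = 8; thirty-second = 1.
Altogether 1 + 8 + 4 + 12 + 6 + 4 + 8 + 1 = 44 thirty-second notes.

44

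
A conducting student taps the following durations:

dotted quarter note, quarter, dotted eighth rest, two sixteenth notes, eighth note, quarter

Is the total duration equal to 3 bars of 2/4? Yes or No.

One bar of 2/4 = 8 sixteenth notes, so 3 bars = 24.
In sixteenth notes: dotted quarter note = 6; quarter = 4; dotted eighth rest = 3; sixteenth note = 1; sixteenth note = 1; eighth note = 2; quarter = 4.
Altogether 6 + 4 + 3 + 1 + 1 + 2 + 4 = 21.
21 falls short of 24, so the answer is No.

No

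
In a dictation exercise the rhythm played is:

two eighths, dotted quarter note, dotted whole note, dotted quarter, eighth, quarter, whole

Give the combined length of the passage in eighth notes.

Convert each value to eighth notes: eighth = 1; eighth = 1; dotted quarter note = 3; dotted whole note = 12; dotted quarter = 3; eighth = 1; quarter = 2; whole = 8.
Total: 1 + 1 + 3 + 12 + 3 + 1 + 2 + 8 = 31 eighth notes.

31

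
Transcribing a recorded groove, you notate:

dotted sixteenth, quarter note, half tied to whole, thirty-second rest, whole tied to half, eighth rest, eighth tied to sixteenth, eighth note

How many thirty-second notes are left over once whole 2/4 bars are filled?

10

One bar of 2/4 = 16 thirty-second notes.
Express everything in thirty-second notes: dotted sixteenth = 3; quarter note = 8; half tied to whole (half + whole) = 48; thirty-second rest = 1; whole tied to half (whole + half) = 48; eighth rest = 4; eighth tied to sixteenth (eighth + sixteenth) = 6; eighth note = 4.
Total: 3 + 8 + 48 + 1 + 48 + 4 + 6 + 4 = 122.
122 ÷ 16 = 7 complete bars with 10 thirty-second notes remaining.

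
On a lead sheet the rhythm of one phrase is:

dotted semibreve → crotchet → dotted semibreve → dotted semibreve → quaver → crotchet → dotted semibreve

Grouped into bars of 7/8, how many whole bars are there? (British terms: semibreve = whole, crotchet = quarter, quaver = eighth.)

One bar of 7/8 = 7 eighth notes.
Each duration in eighth notes: dotted semibreve = 12; crotchet = 2; dotted semibreve = 12; dotted semibreve = 12; quaver = 1; crotchet = 2; dotted semibreve = 12.
Total: 12 + 2 + 12 + 12 + 1 + 2 + 12 = 53.
53 ÷ 7 = 7 complete bars with 4 left over.

7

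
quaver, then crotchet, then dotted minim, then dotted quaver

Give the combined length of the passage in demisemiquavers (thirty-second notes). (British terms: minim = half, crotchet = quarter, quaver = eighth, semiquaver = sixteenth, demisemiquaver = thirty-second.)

Working in thirty-second notes: quaver = 4; crotchet = 8; dotted minim = 24; dotted quaver = 6.
Sum: 4 + 8 + 24 + 6 = 42 thirty-second notes.

42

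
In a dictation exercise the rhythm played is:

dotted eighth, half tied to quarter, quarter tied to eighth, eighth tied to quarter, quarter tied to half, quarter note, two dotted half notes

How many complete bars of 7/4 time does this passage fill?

One bar of 7/4 = 28 sixteenth notes.
Each duration in sixteenth notes: dotted eighth = 3; half tied to quarter (half + quarter) = 12; quarter tied to eighth (quarter + eighth) = 6; eighth tied to quarter (eighth + quarter) = 6; quarter tied to half (quarter + half) = 12; quarter note = 4; dotted half note = 12; dotted half note = 12.
Altogether 3 + 12 + 6 + 6 + 12 + 4 + 12 + 12 = 67.
67 ÷ 28 = 2 complete bars with 11 left over.

2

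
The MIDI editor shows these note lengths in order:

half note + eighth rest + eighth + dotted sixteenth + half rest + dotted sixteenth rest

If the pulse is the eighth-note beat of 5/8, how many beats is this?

One eighth-note beat = 4 thirty-second notes.
Working in thirty-second notes: half note = 16; eighth rest = 4; eighth = 4; dotted sixteenth = 3; half rest = 16; dotted sixteenth rest = 3.
Sum: 16 + 4 + 4 + 3 + 16 + 3 = 46.
46 ÷ 4 = 11.5 beats.

11.5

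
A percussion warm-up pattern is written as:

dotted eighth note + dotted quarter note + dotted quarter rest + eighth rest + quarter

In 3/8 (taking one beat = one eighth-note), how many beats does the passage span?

One eighth-note beat = 2 sixteenth notes.
In sixteenth notes: dotted eighth note = 3; dotted quarter note = 6; dotted quarter rest = 6; eighth rest = 2; quarter = 4.
Sum: 3 + 6 + 6 + 2 + 4 = 21.
21 ÷ 2 = 10.5 beats.

10.5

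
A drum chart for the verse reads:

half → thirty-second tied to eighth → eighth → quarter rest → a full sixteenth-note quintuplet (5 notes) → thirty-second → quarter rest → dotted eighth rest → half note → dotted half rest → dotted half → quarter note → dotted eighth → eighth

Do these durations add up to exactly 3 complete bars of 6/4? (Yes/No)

No

One bar of 6/4 = 48 thirty-second notes, so 3 bars = 144.
Each duration in thirty-second notes: half = 16; thirty-second tied to eighth (thirty-second + eighth) = 5; eighth = 4; quarter rest = 8; a full sixteenth-note quintuplet (5 notes) (five quintuplet sixteenths span one quarter) = 8; thirty-second = 1; quarter rest = 8; dotted eighth rest = 6; half note = 16; dotted half rest = 24; dotted half = 24; quarter note = 8; dotted eighth = 6; eighth = 4.
Adding: 16 + 5 + 4 + 8 + 8 + 1 + 8 + 6 + 16 + 24 + 24 + 8 + 6 + 4 = 138.
138 falls short of 144, so the answer is No.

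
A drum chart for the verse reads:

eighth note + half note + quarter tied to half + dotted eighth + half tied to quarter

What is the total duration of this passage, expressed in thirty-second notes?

Express everything in thirty-second notes: eighth note = 4; half note = 16; quarter tied to half (quarter + half) = 24; dotted eighth = 6; half tied to quarter (half + quarter) = 24.
Total: 4 + 16 + 24 + 6 + 24 = 74 thirty-second notes.

74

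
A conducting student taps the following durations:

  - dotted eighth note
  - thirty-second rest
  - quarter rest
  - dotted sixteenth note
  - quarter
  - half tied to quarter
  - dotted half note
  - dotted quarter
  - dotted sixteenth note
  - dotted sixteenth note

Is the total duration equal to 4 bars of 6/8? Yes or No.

No

One bar of 6/8 = 24 thirty-second notes, so 4 bars = 96.
Convert each value to thirty-second notes: dotted eighth note = 6; thirty-second rest = 1; quarter rest = 8; dotted sixteenth note = 3; quarter = 8; half tied to quarter (half + quarter) = 24; dotted half note = 24; dotted quarter = 12; dotted sixteenth note = 3; dotted sixteenth note = 3.
Total: 6 + 1 + 8 + 3 + 8 + 24 + 24 + 12 + 3 + 3 = 92.
92 falls short of 96, so the answer is No.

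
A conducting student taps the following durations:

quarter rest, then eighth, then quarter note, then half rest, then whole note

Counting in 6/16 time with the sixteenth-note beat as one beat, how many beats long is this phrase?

34

One sixteenth-note beat = 2 thirty-second notes.
In thirty-second notes: quarter rest = 8; eighth = 4; quarter note = 8; half rest = 16; whole note = 32.
Sum: 8 + 4 + 8 + 16 + 32 = 68.
68 ÷ 2 = 34 beats.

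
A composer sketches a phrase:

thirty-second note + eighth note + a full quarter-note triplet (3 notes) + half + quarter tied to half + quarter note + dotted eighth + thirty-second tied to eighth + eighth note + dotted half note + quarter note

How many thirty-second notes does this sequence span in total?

In thirty-second notes: thirty-second note = 1; eighth note = 4; a full quarter-note triplet (3 notes) (three triplet quarters span one half) = 16; half = 16; quarter tied to half (quarter + half) = 24; quarter note = 8; dotted eighth = 6; thirty-second tied to eighth (thirty-second + eighth) = 5; eighth note = 4; dotted half note = 24; quarter note = 8.
Total: 1 + 4 + 16 + 16 + 24 + 8 + 6 + 5 + 4 + 24 + 8 = 116 thirty-second notes.

116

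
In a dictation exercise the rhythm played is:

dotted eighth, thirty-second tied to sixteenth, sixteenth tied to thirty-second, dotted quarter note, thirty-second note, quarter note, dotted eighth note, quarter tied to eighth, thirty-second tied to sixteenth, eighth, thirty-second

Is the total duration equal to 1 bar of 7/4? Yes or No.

One bar of 7/4 = 56 thirty-second notes.
Convert each value to thirty-second notes: dotted eighth = 6; thirty-second tied to sixteenth (thirty-second + sixteenth) = 3; sixteenth tied to thirty-second (sixteenth + thirty-second) = 3; dotted quarter note = 12; thirty-second note = 1; quarter note = 8; dotted eighth note = 6; quarter tied to eighth (quarter + eighth) = 12; thirty-second tied to sixteenth (thirty-second + sixteenth) = 3; eighth = 4; thirty-second = 1.
Altogether 6 + 3 + 3 + 12 + 1 + 8 + 6 + 12 + 3 + 4 + 1 = 59.
59 exceeds 56, so the answer is No.

No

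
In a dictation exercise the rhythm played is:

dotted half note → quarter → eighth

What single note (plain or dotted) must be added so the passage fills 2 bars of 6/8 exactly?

dotted quarter note

2 bars of 6/8 = 12 eighth notes.
Each duration in eighth notes: dotted half note = 6; quarter = 2; eighth = 1.
Sum: 6 + 2 + 1 = 9.
Remaining: 12 − 9 = 3 eighth notes, which is a dotted quarter note.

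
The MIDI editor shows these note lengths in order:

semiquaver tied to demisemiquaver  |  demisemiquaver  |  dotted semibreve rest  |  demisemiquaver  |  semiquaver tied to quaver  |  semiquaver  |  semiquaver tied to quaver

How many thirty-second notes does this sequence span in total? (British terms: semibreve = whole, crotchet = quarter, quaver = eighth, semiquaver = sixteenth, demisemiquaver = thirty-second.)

67

In thirty-second notes: semiquaver tied to demisemiquaver (semiquaver + demisemiquaver) = 3; demisemiquaver = 1; dotted semibreve rest = 48; demisemiquaver = 1; semiquaver tied to quaver (semiquaver + quaver) = 6; semiquaver = 2; semiquaver tied to quaver (semiquaver + quaver) = 6.
Adding: 3 + 1 + 48 + 1 + 6 + 2 + 6 = 67 thirty-second notes.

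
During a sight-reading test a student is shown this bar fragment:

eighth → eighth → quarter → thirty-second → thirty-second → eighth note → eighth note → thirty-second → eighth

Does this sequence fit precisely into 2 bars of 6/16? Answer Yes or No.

No

One bar of 6/16 = 12 thirty-second notes, so 2 bars = 24.
In thirty-second notes: eighth = 4; eighth = 4; quarter = 8; thirty-second = 1; thirty-second = 1; eighth note = 4; eighth note = 4; thirty-second = 1; eighth = 4.
Total: 4 + 4 + 8 + 1 + 1 + 4 + 4 + 1 + 4 = 31.
31 exceeds 24, so the answer is No.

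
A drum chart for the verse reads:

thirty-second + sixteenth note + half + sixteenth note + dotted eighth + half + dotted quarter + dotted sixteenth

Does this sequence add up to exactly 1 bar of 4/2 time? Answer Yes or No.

One bar of 4/2 = 64 thirty-second notes.
Express everything in thirty-second notes: thirty-second = 1; sixteenth note = 2; half = 16; sixteenth note = 2; dotted eighth = 6; half = 16; dotted quarter = 12; dotted sixteenth = 3.
Altogether 1 + 2 + 16 + 2 + 6 + 16 + 12 + 3 = 58.
58 falls short of 64, so the answer is No.

No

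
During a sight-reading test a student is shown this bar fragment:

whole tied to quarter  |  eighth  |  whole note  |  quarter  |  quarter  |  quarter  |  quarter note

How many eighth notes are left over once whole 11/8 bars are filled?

One bar of 11/8 = 11 eighth notes.
In eighth notes: whole tied to quarter (whole + quarter) = 10; eighth = 1; whole note = 8; quarter = 2; quarter = 2; quarter = 2; quarter note = 2.
Sum: 10 + 1 + 8 + 2 + 2 + 2 + 2 = 27.
27 ÷ 11 = 2 complete bars with 5 eighth notes remaining.

5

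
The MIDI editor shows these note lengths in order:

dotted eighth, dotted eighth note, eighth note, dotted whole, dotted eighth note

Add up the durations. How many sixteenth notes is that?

35

Working in sixteenth notes: dotted eighth = 3; dotted eighth note = 3; eighth note = 2; dotted whole = 24; dotted eighth note = 3.
Adding: 3 + 3 + 2 + 24 + 3 = 35 sixteenth notes.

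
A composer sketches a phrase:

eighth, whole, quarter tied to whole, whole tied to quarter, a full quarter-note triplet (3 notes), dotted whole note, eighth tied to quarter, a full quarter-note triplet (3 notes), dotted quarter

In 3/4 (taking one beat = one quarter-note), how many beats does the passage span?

One quarter-note beat = 2 eighth notes.
Each duration in eighth notes: eighth = 1; whole = 8; quarter tied to whole (quarter + whole) = 10; whole tied to quarter (whole + quarter) = 10; a full quarter-note triplet (3 notes) (three triplet quarters span one half) = 4; dotted whole note = 12; eighth tied to quarter (eighth + quarter) = 3; a full quarter-note triplet (3 notes) (three triplet quarters span one half) = 4; dotted quarter = 3.
Sum: 1 + 8 + 10 + 10 + 4 + 12 + 3 + 4 + 3 = 55.
55 ÷ 2 = 27.5 beats.

27.5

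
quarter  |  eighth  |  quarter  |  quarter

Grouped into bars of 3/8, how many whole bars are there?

One bar of 3/8 = 3 eighth notes.
In eighth notes: quarter = 2; eighth = 1; quarter = 2; quarter = 2.
Sum: 2 + 1 + 2 + 2 = 7.
7 ÷ 3 = 2 complete bars with 1 left over.

2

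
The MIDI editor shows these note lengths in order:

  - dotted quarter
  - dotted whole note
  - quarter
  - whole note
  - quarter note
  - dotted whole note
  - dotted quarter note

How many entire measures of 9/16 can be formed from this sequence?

One bar of 9/16 = 9 sixteenth notes.
Express everything in sixteenth notes: dotted quarter = 6; dotted whole note = 24; quarter = 4; whole note = 16; quarter note = 4; dotted whole note = 24; dotted quarter note = 6.
Adding: 6 + 24 + 4 + 16 + 4 + 24 + 6 = 84.
84 ÷ 9 = 9 complete bars with 3 left over.

9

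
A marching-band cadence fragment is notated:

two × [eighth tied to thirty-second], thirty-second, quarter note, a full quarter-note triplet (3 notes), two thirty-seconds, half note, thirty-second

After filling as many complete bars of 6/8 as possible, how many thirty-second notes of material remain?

6

One bar of 6/8 = 24 thirty-second notes.
Convert each value to thirty-second notes: eighth tied to thirty-second (eighth + thirty-second) = 5; eighth tied to thirty-second (eighth + thirty-second) = 5; thirty-second = 1; quarter note = 8; a full quarter-note triplet (3 notes) (three triplet quarters span one half) = 16; thirty-second = 1; thirty-second = 1; half note = 16; thirty-second = 1.
Total: 5 + 5 + 1 + 8 + 16 + 1 + 1 + 16 + 1 = 54.
54 ÷ 24 = 2 complete bars with 6 thirty-second notes remaining.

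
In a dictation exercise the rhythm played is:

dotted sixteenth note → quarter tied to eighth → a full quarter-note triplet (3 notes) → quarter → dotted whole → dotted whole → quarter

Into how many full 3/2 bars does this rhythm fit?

2

One bar of 3/2 = 48 thirty-second notes.
Convert each value to thirty-second notes: dotted sixteenth note = 3; quarter tied to eighth (quarter + eighth) = 12; a full quarter-note triplet (3 notes) (three triplet quarters span one half) = 16; quarter = 8; dotted whole = 48; dotted whole = 48; quarter = 8.
Adding: 3 + 12 + 16 + 8 + 48 + 48 + 8 = 143.
143 ÷ 48 = 2 complete bars with 47 left over.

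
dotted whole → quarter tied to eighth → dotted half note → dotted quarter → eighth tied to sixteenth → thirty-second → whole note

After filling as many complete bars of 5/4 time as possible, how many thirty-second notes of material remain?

15

One bar of 5/4 = 40 thirty-second notes.
Each duration in thirty-second notes: dotted whole = 48; quarter tied to eighth (quarter + eighth) = 12; dotted half note = 24; dotted quarter = 12; eighth tied to sixteenth (eighth + sixteenth) = 6; thirty-second = 1; whole note = 32.
Altogether 48 + 12 + 24 + 12 + 6 + 1 + 32 = 135.
135 ÷ 40 = 3 complete bars with 15 thirty-second notes remaining.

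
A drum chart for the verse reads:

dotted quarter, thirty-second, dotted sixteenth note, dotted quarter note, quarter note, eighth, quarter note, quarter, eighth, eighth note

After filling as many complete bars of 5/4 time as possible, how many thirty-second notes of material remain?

One bar of 5/4 = 40 thirty-second notes.
Convert each value to thirty-second notes: dotted quarter = 12; thirty-second = 1; dotted sixteenth note = 3; dotted quarter note = 12; quarter note = 8; eighth = 4; quarter note = 8; quarter = 8; eighth = 4; eighth note = 4.
Adding: 12 + 1 + 3 + 12 + 8 + 4 + 8 + 8 + 4 + 4 = 64.
64 ÷ 40 = 1 complete bar with 24 thirty-second notes remaining.

24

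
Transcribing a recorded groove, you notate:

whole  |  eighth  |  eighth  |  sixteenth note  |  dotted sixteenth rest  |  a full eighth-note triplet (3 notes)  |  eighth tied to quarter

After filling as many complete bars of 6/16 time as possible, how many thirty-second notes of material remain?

5

One bar of 6/16 = 12 thirty-second notes.
Convert each value to thirty-second notes: whole = 32; eighth = 4; eighth = 4; sixteenth note = 2; dotted sixteenth rest = 3; a full eighth-note triplet (3 notes) (three triplet eighths span one quarter) = 8; eighth tied to quarter (eighth + quarter) = 12.
Adding: 32 + 4 + 4 + 2 + 3 + 8 + 12 = 65.
65 ÷ 12 = 5 complete bars with 5 thirty-second notes remaining.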